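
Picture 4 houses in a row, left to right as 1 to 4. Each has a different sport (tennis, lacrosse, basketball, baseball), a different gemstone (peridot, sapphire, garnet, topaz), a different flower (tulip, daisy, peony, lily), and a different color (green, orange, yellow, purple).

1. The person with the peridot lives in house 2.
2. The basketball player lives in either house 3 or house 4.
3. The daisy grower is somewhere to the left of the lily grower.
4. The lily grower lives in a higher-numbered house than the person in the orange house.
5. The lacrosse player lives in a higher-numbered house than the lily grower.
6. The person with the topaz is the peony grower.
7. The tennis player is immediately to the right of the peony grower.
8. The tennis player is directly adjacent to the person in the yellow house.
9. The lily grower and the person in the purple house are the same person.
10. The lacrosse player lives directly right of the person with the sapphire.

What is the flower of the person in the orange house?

daisy

Clue 1: the person with the peridot is in house 2.
That leaves baseball as the sport for house 1.
That leaves tennis as the sport for house 2.
The only gemstone still possible for house 3 is sapphire.
House 4's flower must be tulip (nothing else left).
The person with the topaz is in house 1 (clue 6).
Clue 6: the peony grower is in house 1.
Clue 10: the lacrosse player is in house 4.
So house 3 gets basketball for sport.
So house 4 gets garnet for gemstone.
House 3's flower must be lily (nothing else left).
So house 4 gets green for color.
The person in the purple house is in house 3 (clue 9).
The only flower still possible for house 2 is daisy.
House 2 color: only orange fits.
The only color still possible for house 1 is yellow.
So: house 1 = baseball/topaz/peony/yellow, house 2 = tennis/peridot/daisy/orange, house 3 = basketball/sapphire/lily/purple, house 4 = lacrosse/garnet/tulip/green.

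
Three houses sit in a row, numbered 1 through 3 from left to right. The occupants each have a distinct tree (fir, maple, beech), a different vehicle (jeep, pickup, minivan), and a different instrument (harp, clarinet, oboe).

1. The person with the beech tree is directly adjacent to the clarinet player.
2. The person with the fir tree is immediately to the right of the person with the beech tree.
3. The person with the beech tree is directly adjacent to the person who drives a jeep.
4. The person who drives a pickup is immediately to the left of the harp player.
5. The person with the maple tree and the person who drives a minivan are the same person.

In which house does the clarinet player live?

The person with the beech tree is narrowed to house 1 or 2; consider each.
Placing it in house 1 leads to a contradiction, so it's in house 2.
From clue 2, the person with the fir tree must be in house 3.
That leaves maple as the tree for house 1.
By clue 5, the person who drives a minivan is in house 1.
House 2 vehicle: only pickup fits.
The only vehicle still possible for house 3 is jeep.
Clue 4: the harp player is in house 3.
The only instrument still possible for house 1 is clarinet.
The only instrument still possible for house 2 is oboe.
So: house 1 = maple/minivan/clarinet, house 2 = beech/pickup/oboe, house 3 = fir/jeep/harp.

1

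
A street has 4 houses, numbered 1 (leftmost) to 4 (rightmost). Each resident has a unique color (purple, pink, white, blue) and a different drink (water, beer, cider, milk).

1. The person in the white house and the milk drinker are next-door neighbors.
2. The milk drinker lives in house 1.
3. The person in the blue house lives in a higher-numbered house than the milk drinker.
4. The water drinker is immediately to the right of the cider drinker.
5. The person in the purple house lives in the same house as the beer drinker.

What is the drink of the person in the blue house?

Clue 2: the milk drinker is in house 1.
From clue 1, the person in the white house must be in house 2.
The only color still possible for house 1 is pink.
So house 2 gets cider for drink.
Clue 4: the water drinker is in house 3.
That leaves beer as the drink for house 4.
The person in the purple house is in house 4 (clue 5).
That leaves blue as the color for house 3.
So: house 1 = pink/milk, house 2 = white/cider, house 3 = blue/water, house 4 = purple/beer.

water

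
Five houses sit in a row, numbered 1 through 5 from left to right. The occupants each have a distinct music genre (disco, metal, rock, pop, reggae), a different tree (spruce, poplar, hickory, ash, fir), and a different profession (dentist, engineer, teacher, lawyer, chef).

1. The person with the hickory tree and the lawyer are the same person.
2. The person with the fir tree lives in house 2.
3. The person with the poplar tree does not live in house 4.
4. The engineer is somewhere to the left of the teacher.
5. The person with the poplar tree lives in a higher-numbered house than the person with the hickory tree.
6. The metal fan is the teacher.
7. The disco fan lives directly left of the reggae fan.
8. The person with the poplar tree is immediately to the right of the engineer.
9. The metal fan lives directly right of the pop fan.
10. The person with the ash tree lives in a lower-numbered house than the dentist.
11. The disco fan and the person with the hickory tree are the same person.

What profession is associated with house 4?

teacher

By clue 2, the person with the fir tree is in house 2.
The person with the poplar tree is narrowed to house 3 or 5; consider each.
Placing it in house 5 leads to a contradiction, so it's in house 3.
Clue 5: the person with the hickory tree is in house 1.
The engineer is in house 2 (clue 8).
The disco fan is in house 1 (clue 11).
House 4 tree: only ash fits.
House 5's tree must be spruce (nothing else left).
By clue 1, the lawyer is in house 1.
By clue 7, the reggae fan is in house 2.
Clue 10: the dentist is in house 5.
Clue 9: the metal fan is in house 4.
By clue 9, the pop fan is in house 3.
The only music genre still possible for house 5 is rock.
Clue 6 places the teacher in house 4.
That leaves chef as the profession for house 3.
So: house 1 = disco/hickory/lawyer, house 2 = reggae/fir/engineer, house 3 = pop/poplar/chef, house 4 = metal/ash/teacher, house 5 = rock/spruce/dentist.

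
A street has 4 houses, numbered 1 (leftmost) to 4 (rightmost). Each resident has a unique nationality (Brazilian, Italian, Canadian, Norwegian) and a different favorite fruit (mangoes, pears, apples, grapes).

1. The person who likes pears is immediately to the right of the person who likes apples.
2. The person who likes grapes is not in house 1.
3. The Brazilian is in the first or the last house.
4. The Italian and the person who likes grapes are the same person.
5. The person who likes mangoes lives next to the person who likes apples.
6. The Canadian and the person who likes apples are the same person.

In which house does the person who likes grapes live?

4

The Brazilian is narrowed to house 1 or 4; consider each.
Placing it in house 4 leads to a contradiction, so it's in house 1.
House 1's favorite fruit must be mangoes (nothing else left).
The person who likes apples is in house 2 (clue 5).
By clue 6, the Canadian is in house 2.
By clue 1, the person who likes pears is in house 3.
So house 4 gets grapes for favorite fruit.
Clue 4 places the Italian in house 4.
House 3's nationality must be Norwegian (nothing else left).
So: house 1 = Brazilian/mangoes, house 2 = Canadian/apples, house 3 = Norwegian/pears, house 4 = Italian/grapes.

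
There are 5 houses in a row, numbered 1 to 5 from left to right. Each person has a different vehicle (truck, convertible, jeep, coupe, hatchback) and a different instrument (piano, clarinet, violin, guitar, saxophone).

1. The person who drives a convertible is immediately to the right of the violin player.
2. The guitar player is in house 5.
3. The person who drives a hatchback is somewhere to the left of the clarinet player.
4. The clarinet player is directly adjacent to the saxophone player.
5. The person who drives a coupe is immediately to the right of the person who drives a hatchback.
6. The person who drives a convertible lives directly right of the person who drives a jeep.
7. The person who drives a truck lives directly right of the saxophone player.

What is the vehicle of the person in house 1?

hatchback

From clue 2, the guitar player must be in house 5.
The person who drives a coupe is narrowed to house 2 or 3 or 4; consider each.
Placing it in house 3 and house 4 leads to a contradiction, so it's in house 2.
Clue 5: the person who drives a hatchback is in house 1.
The only instrument still possible for house 1 is piano.
The person who drives a convertible is narrowed to house 4 or 5; consider each.
Placing it in house 4 leads to a contradiction, so it's in house 5.
From clue 1, the violin player must be in house 4.
By clue 6, the person who drives a jeep is in house 4.
That leaves truck as the vehicle for house 3.
The saxophone player is in house 2 (clue 7).
The only instrument still possible for house 3 is clarinet.
So: house 1 = hatchback/piano, house 2 = coupe/saxophone, house 3 = truck/clarinet, house 4 = jeep/violin, house 5 = convertible/guitar.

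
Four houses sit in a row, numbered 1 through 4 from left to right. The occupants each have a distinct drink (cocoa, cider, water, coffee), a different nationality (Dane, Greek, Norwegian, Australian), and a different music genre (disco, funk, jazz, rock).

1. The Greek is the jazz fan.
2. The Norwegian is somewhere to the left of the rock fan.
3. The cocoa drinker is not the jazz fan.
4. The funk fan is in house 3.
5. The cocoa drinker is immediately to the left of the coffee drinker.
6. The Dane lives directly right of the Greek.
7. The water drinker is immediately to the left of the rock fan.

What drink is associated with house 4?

Clue 4: the funk fan is in house 3.
House 4's nationality must be Australian (nothing else left).
The water drinker is narrowed to house 1 or 3; consider each.
Placing it in house 1 leads to a contradiction, so it's in house 3.
The rock fan is in house 4 (clue 7).
The cocoa drinker is in house 1 (clue 5).
From clue 5, the coffee drinker must be in house 2.
House 4 drink: only cider fits.
From clue 3, the jazz fan must be in house 2.
That leaves disco as the music genre for house 1.
From clue 1, the Greek must be in house 2.
The Dane is in house 3 (clue 6).
House 1 nationality: only Norwegian fits.
So: house 1 = cocoa/Norwegian/disco, house 2 = coffee/Greek/jazz, house 3 = water/Dane/funk, house 4 = cider/Australian/rock.

cider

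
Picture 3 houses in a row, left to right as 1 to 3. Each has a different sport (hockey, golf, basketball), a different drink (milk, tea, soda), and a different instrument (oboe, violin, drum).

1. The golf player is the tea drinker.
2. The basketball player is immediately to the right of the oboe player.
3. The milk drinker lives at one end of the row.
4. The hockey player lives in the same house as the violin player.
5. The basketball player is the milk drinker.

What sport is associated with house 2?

golf

By clue 5, the basketball player is in house 3.
By clue 5, the milk drinker is in house 3.
The oboe player is in house 2 (clue 2).
House 1 instrument: only violin fits.
House 3 instrument: only drum fits.
Clue 4 places the hockey player in house 1.
So house 2 gets golf for sport.
Clue 1: the tea drinker is in house 2.
The only drink still possible for house 1 is soda.
So: house 1 = hockey/soda/violin, house 2 = golf/tea/oboe, house 3 = basketball/milk/drum.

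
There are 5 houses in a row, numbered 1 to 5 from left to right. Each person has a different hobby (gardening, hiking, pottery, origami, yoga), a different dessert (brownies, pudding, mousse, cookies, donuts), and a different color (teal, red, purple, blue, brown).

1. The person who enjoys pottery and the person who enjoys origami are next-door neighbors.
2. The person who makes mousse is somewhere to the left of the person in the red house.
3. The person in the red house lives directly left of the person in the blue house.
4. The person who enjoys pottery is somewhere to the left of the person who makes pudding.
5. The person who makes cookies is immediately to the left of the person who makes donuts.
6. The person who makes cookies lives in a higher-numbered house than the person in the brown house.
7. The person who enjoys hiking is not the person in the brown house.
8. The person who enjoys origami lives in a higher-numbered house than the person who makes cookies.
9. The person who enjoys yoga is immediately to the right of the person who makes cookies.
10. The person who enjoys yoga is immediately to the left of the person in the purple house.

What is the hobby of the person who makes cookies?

hiking

The person who enjoys yoga is narrowed to house 3 or 4; consider each.
Placing it in house 4 leads to a contradiction, so it's in house 3.
Clue 9 places the person who makes cookies in house 2.
By clue 10, the person in the purple house is in house 4.
By clue 1, the person who enjoys pottery is in house 4.
By clue 1, the person who enjoys origami is in house 5.
The person who makes mousse is in house 1 (clue 2).
By clue 3, the person in the red house is in house 2.
The person in the blue house is in house 3 (clue 3).
Clue 4 places the person who makes pudding in house 5.
Clue 5 places the person who makes donuts in house 3.
The person in the brown house is in house 1 (clue 6).
That leaves gardening as the hobby for house 1.
That leaves hiking as the hobby for house 2.
So house 4 gets brownies for dessert.
House 5 color: only teal fits.
So: house 1 = gardening/mousse/brown, house 2 = hiking/cookies/red, house 3 = yoga/donuts/blue, house 4 = pottery/brownies/purple, house 5 = origami/pudding/teal.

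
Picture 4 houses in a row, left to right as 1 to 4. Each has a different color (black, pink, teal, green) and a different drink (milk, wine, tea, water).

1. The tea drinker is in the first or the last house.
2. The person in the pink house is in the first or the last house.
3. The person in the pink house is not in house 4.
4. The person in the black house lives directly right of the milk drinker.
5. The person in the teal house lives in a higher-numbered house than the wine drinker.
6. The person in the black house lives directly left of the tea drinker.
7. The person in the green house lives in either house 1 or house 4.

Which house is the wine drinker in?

Clue 3 places the person in the pink house in house 1.
Clue 6: the person in the black house is in house 3.
From clue 6, the tea drinker must be in house 4.
So house 2 gets teal for color.
House 4's color must be green (nothing else left).
The milk drinker is in house 2 (clue 4).
Clue 5 places the wine drinker in house 1.
House 3 drink: only water fits.
So: house 1 = pink/wine, house 2 = teal/milk, house 3 = black/water, house 4 = green/tea.

1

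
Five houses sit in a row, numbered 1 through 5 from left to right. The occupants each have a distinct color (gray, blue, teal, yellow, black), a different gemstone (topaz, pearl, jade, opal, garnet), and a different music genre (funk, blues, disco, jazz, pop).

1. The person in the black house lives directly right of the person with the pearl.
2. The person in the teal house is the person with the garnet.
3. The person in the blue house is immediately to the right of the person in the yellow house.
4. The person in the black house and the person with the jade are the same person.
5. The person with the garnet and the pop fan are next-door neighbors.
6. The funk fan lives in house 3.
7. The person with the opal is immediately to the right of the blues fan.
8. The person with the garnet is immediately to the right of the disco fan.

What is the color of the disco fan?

From clue 6, the funk fan must be in house 3.
House 5 music genre: only jazz fits.
The person in the teal house is narrowed to house 2 or 3 or 5; consider each.
Placing it in house 2 and house 5 leads to a contradiction, so it's in house 3.
From clue 2, the person with the garnet must be in house 3.
The disco fan is in house 2 (clue 8).
That leaves blues as the music genre for house 1.
House 4's music genre must be pop (nothing else left).
Clue 7 places the person with the opal in house 2.
By clue 4, the person in the black house is in house 5.
So house 5 gets jade for gemstone.
Clue 1 places the person with the pearl in house 4.
Clue 3 places the person in the yellow house in house 1.
House 2 color: only blue fits.
The only color still possible for house 4 is gray.
So house 1 gets topaz for gemstone.
So: house 1 = yellow/topaz/blues, house 2 = blue/opal/disco, house 3 = teal/garnet/funk, house 4 = gray/pearl/pop, house 5 = black/jade/jazz.

blue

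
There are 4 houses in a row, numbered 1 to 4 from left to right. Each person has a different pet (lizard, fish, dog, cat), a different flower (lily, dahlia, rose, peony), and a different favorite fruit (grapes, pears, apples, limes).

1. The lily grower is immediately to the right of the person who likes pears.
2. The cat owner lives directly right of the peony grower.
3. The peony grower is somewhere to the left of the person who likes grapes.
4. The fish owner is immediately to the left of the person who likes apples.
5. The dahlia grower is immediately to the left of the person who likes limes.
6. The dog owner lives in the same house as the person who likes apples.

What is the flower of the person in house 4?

rose

The only favorite fruit still possible for house 1 is pears.
From clue 1, the lily grower must be in house 2.
House 4 flower: only rose fits.
The cat owner is narrowed to house 2 or 4; consider each.
Placing it in house 2 leads to a contradiction, so it's in house 4.
By clue 2, the peony grower is in house 3.
Clue 3: the person who likes grapes is in house 4.
The only flower still possible for house 1 is dahlia.
That leaves limes as the favorite fruit for house 2.
House 3's favorite fruit must be apples (nothing else left).
By clue 4, the fish owner is in house 2.
By clue 6, the dog owner is in house 3.
House 1 pet: only lizard fits.
So: house 1 = lizard/dahlia/pears, house 2 = fish/lily/limes, house 3 = dog/peony/apples, house 4 = cat/rose/grapes.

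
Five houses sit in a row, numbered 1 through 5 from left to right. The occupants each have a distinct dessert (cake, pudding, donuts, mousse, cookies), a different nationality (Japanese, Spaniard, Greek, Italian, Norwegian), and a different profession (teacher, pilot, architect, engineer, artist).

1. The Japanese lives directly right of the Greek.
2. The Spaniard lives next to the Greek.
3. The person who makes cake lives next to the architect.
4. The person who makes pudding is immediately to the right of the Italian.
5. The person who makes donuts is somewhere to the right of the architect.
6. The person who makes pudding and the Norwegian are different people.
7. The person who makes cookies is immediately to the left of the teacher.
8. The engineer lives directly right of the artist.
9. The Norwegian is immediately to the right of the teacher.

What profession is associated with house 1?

The person who makes cookies is narrowed to house 1 or 2 or 3; consider each.
Placing it in house 1 and house 2 leads to a contradiction, so it's in house 3.
From clue 7, the teacher must be in house 4.
The Norwegian is in house 5 (clue 9).
The only profession still possible for house 5 is pilot.
The person who makes pudding is narrowed to house 2 or 4; consider each.
Placing it in house 4 leads to a contradiction, so it's in house 2.
From clue 4, the Italian must be in house 1.
So house 1 gets artist for profession.
By clue 8, the engineer is in house 2.
So house 3 gets architect for profession.
Clue 3: the person who makes cake is in house 4.
House 1's dessert must be mousse (nothing else left).
So house 5 gets donuts for dessert.
The Greek is narrowed to house 2 or 3; consider each.
Placing it in house 2 leads to a contradiction, so it's in house 3.
The Japanese is in house 4 (clue 1).
So house 2 gets Spaniard for nationality.
So: house 1 = mousse/Italian/artist, house 2 = pudding/Spaniard/engineer, house 3 = cookies/Greek/architect, house 4 = cake/Japanese/teacher, house 5 = donuts/Norwegian/pilot.

artist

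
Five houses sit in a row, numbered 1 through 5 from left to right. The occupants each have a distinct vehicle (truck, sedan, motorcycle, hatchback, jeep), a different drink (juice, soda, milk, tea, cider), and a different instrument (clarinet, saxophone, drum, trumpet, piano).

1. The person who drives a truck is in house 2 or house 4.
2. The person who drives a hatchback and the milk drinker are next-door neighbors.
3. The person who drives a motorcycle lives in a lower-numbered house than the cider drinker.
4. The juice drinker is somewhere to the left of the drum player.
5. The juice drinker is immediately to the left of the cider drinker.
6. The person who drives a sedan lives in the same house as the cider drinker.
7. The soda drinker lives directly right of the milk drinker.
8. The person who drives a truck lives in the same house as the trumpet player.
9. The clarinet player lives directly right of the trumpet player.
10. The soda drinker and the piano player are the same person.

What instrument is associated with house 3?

The only instrument still possible for house 1 is saxophone.
The person who drives a truck is narrowed to house 2 or 4; consider each.
Placing it in house 4 leads to a contradiction, so it's in house 2.
Clue 8 places the trumpet player in house 2.
Clue 9: the clarinet player is in house 3.
The only drink still possible for house 1 is tea.
House 2 drink: only juice fits.
From clue 5, the cider drinker must be in house 3.
By clue 6, the person who drives a sedan is in house 3.
House 5's drink must be soda (nothing else left).
The person who drives a hatchback is in house 5 (clue 2).
By clue 3, the person who drives a motorcycle is in house 1.
The piano player is in house 5 (clue 10).
House 4 vehicle: only jeep fits.
House 4 drink: only milk fits.
That leaves drum as the instrument for house 4.
So: house 1 = motorcycle/tea/saxophone, house 2 = truck/juice/trumpet, house 3 = sedan/cider/clarinet, house 4 = jeep/milk/drum, house 5 = hatchback/soda/piano.

clarinet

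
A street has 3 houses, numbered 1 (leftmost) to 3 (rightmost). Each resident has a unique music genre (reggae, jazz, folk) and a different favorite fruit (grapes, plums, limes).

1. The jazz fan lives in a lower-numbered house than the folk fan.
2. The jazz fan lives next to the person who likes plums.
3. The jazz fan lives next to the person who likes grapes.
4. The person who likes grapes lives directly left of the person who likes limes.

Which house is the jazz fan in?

The folk fan is narrowed to house 2 or 3; consider each.
Placing it in house 2 leads to a contradiction, so it's in house 3.
The jazz fan is narrowed to house 1 or 2; consider each.
Placing it in house 1 leads to a contradiction, so it's in house 2.
The person who likes grapes is in house 1 (clue 3).
Clue 4: the person who likes limes is in house 2.
That leaves reggae as the music genre for house 1.
That leaves plums as the favorite fruit for house 3.
So: house 1 = reggae/grapes, house 2 = jazz/limes, house 3 = folk/plums.

2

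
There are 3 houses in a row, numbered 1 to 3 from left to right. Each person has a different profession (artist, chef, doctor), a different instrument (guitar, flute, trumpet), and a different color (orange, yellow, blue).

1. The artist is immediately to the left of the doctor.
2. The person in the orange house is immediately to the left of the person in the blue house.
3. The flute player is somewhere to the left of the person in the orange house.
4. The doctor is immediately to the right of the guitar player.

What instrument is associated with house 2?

guitar

From clue 3, the flute player must be in house 1.
Clue 3 places the person in the orange house in house 2.
That leaves trumpet as the instrument for house 3.
That leaves yellow as the color for house 1.
So house 3 gets blue for color.
By clue 4, the doctor is in house 3.
The only instrument still possible for house 2 is guitar.
By clue 1, the artist is in house 2.
So house 1 gets chef for profession.
So: house 1 = chef/flute/yellow, house 2 = artist/guitar/orange, house 3 = doctor/trumpet/blue.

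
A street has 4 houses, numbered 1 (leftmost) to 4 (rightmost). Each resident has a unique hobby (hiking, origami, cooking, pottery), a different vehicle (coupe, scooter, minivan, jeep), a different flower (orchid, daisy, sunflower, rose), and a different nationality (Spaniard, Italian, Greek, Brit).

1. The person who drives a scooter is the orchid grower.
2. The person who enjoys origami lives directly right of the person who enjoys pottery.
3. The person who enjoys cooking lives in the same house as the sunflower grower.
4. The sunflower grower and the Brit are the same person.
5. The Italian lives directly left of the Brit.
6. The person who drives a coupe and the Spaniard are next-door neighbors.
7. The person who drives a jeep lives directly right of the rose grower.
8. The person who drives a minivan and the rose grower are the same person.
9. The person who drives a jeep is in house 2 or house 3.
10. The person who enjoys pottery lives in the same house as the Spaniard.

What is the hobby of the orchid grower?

The person who drives a jeep is narrowed to house 2 or 3; consider each.
Placing it in house 3 leads to a contradiction, so it's in house 2.
Clue 7 places the rose grower in house 1.
By clue 8, the person who drives a minivan is in house 1.
House 1 hobby: only hiking fits.
The person who enjoys origami is narrowed to house 3 or 4; consider each.
Placing it in house 3 leads to a contradiction, so it's in house 4.
Clue 2 places the person who enjoys pottery in house 3.
Clue 10 places the Spaniard in house 3.
The only hobby still possible for house 2 is cooking.
From clue 3, the sunflower grower must be in house 2.
Clue 4: the Brit is in house 2.
Clue 5: the Italian is in house 1.
Clue 6: the person who drives a coupe is in house 4.
The only vehicle still possible for house 3 is scooter.
The only nationality still possible for house 4 is Greek.
From clue 1, the orchid grower must be in house 3.
The only flower still possible for house 4 is daisy.
So: house 1 = hiking/minivan/rose/Italian, house 2 = cooking/jeep/sunflower/Brit, house 3 = pottery/scooter/orchid/Spaniard, house 4 = origami/coupe/daisy/Greek.

pottery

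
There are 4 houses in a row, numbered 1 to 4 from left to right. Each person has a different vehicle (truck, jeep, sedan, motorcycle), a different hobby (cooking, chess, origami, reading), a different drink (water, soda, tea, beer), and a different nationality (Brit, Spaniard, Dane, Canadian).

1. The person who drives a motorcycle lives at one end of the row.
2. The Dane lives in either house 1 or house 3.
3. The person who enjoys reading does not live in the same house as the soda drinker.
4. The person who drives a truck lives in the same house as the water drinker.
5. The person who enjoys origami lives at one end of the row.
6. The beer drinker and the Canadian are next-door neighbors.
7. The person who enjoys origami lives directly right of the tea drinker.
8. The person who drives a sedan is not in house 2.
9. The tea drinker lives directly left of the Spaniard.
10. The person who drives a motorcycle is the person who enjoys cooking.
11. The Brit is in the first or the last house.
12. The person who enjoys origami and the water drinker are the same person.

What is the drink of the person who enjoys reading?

By clue 7, the person who enjoys origami is in house 4.
By clue 7, the tea drinker is in house 3.
By clue 9, the Spaniard is in house 4.
Clue 12: the water drinker is in house 4.
So house 2 gets Canadian for nationality.
The only nationality still possible for house 3 is Dane.
Clue 4 places the person who drives a truck in house 4.
Clue 6 places the beer drinker in house 1.
Clue 10 places the person who drives a motorcycle in house 1.
House 2's vehicle must be jeep (nothing else left).
The only vehicle still possible for house 3 is sedan.
House 1 hobby: only cooking fits.
House 2 drink: only soda fits.
That leaves Brit as the nationality for house 1.
By clue 3, the person who enjoys reading is in house 3.
That leaves chess as the hobby for house 2.
So: house 1 = motorcycle/cooking/beer/Brit, house 2 = jeep/chess/soda/Canadian, house 3 = sedan/reading/tea/Dane, house 4 = truck/origami/water/Spaniard.

tea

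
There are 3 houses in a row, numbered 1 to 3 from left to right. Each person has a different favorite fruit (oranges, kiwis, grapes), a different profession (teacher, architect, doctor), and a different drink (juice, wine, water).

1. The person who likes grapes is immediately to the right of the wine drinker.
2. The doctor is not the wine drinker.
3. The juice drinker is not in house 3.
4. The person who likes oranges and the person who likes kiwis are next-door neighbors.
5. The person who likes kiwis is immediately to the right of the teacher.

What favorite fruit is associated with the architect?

So house 1 gets oranges for favorite fruit.
So house 3 gets water for drink.
The person who likes kiwis is in house 2 (clue 4).
Clue 5: the teacher is in house 1.
That leaves grapes as the favorite fruit for house 3.
The wine drinker is in house 2 (clue 1).
By clue 2, the doctor is in house 3.
House 2's profession must be architect (nothing else left).
So house 1 gets juice for drink.
So: house 1 = oranges/teacher/juice, house 2 = kiwis/architect/wine, house 3 = grapes/doctor/water.

kiwis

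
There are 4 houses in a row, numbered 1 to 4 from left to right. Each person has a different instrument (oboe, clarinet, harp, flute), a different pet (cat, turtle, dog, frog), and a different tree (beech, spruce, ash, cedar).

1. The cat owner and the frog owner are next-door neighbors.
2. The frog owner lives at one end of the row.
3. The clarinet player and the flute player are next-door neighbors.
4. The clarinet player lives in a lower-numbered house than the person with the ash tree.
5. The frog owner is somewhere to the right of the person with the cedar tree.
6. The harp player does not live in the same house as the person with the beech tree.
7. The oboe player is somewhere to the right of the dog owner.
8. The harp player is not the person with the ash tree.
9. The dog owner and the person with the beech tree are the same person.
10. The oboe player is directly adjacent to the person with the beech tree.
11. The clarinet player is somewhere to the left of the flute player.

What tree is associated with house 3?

ash

The frog owner is in house 4 (clue 5).
From clue 1, the cat owner must be in house 3.
The oboe player is narrowed to house 2 or 3; consider each.
Placing it in house 2 leads to a contradiction, so it's in house 3.
Clue 10 places the person with the beech tree in house 2.
Clue 3: the clarinet player is in house 1.
The flute player is in house 2 (clue 3).
Clue 9: the dog owner is in house 2.
House 4 instrument: only harp fits.
So house 1 gets turtle for pet.
From clue 8, the person with the ash tree must be in house 3.
So house 1 gets cedar for tree.
House 4's tree must be spruce (nothing else left).
So: house 1 = clarinet/turtle/cedar, house 2 = flute/dog/beech, house 3 = oboe/cat/ash, house 4 = harp/frog/spruce.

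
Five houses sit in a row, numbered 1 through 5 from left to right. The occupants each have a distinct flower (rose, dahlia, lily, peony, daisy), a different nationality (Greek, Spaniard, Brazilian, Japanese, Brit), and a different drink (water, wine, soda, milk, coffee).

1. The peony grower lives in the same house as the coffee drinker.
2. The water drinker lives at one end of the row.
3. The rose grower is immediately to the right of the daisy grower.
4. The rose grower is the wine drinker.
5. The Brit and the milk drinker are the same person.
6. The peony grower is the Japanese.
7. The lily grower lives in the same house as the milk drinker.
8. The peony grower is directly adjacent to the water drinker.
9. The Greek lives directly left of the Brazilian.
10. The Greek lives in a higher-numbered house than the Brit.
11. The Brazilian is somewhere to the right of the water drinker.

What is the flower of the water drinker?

Clue 11: the water drinker is in house 1.
From clue 8, the peony grower must be in house 2.
The only nationality still possible for house 1 is Spaniard.
So house 5 gets Brazilian for nationality.
From clue 1, the coffee drinker must be in house 2.
The Japanese is in house 2 (clue 6).
Clue 7: the milk drinker is in house 3.
By clue 9, the Greek is in house 4.
House 1 flower: only dahlia fits.
The only flower still possible for house 3 is lily.
House 4's flower must be daisy (nothing else left).
The only flower still possible for house 5 is rose.
That leaves Brit as the nationality for house 3.
From clue 4, the wine drinker must be in house 5.
The only drink still possible for house 4 is soda.
So: house 1 = dahlia/Spaniard/water, house 2 = peony/Japanese/coffee, house 3 = lily/Brit/milk, house 4 = daisy/Greek/soda, house 5 = rose/Brazilian/wine.

dahlia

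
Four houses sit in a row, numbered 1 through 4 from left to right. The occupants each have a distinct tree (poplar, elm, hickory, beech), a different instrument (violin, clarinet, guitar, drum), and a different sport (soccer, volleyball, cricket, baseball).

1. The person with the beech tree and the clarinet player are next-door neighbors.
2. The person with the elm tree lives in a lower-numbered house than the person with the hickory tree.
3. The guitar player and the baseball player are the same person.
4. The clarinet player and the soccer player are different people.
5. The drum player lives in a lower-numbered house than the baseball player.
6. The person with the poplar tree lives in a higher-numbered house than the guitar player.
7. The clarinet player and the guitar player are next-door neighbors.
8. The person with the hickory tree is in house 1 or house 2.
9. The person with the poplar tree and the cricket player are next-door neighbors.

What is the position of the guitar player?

2

The person with the hickory tree is in house 2 (clue 8).
Clue 2 places the person with the elm tree in house 1.
The person with the beech tree is narrowed to house 3 or 4; consider each.
Placing it in house 3 leads to a contradiction, so it's in house 4.
Clue 1 places the clarinet player in house 3.
From clue 7, the guitar player must be in house 2.
House 3 tree: only poplar fits.
House 1 instrument: only drum fits.
House 4 instrument: only violin fits.
The baseball player is in house 2 (clue 3).
House 3 sport: only volleyball fits.
House 1 sport: only soccer fits.
So house 4 gets cricket for sport.
So: house 1 = elm/drum/soccer, house 2 = hickory/guitar/baseball, house 3 = poplar/clarinet/volleyball, house 4 = beech/violin/cricket.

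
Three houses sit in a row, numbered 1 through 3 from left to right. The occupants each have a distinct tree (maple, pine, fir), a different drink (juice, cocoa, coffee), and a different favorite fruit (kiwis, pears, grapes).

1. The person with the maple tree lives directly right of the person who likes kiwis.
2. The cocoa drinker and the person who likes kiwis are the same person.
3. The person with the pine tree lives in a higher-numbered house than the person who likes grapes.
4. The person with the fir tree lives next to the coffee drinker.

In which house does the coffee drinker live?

House 1 tree: only fir fits.
The only favorite fruit still possible for house 3 is pears.
Clue 4 places the coffee drinker in house 2.
House 3 drink: only juice fits.
Clue 2: the person who likes kiwis is in house 1.
The only drink still possible for house 1 is cocoa.
House 2's favorite fruit must be grapes (nothing else left).
Clue 1: the person with the maple tree is in house 2.
Clue 3 places the person with the pine tree in house 3.
So: house 1 = fir/cocoa/kiwis, house 2 = maple/coffee/grapes, house 3 = pine/juice/pears.

2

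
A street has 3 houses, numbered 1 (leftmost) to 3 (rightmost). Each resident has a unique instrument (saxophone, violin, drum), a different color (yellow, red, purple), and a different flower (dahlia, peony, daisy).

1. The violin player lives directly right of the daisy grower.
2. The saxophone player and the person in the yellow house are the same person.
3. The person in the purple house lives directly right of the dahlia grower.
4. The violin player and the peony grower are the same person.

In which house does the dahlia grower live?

House 3's flower must be peony (nothing else left).
Clue 4 places the violin player in house 3.
Clue 1 places the daisy grower in house 2.
That leaves dahlia as the flower for house 1.
By clue 3, the person in the purple house is in house 2.
House 3's color must be red (nothing else left).
From clue 2, the saxophone player must be in house 1.
So house 2 gets drum for instrument.
So house 1 gets yellow for color.
So: house 1 = saxophone/yellow/dahlia, house 2 = drum/purple/daisy, house 3 = violin/red/peony.

1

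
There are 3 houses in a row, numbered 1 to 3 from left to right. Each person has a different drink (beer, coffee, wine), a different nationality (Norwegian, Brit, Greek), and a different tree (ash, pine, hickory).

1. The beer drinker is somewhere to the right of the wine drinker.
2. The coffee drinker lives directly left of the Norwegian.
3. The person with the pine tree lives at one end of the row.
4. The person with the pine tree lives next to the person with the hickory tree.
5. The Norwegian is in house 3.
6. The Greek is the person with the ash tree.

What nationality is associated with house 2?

The person with the hickory tree is in house 2 (clue 4).
Clue 5: the Norwegian is in house 3.
House 3's drink must be beer (nothing else left).
By clue 2, the coffee drinker is in house 2.
The Greek is in house 1 (clue 6).
The person with the ash tree is in house 1 (clue 6).
House 1's drink must be wine (nothing else left).
So house 2 gets Brit for nationality.
House 3's tree must be pine (nothing else left).
So: house 1 = wine/Greek/ash, house 2 = coffee/Brit/hickory, house 3 = beer/Norwegian/pine.

Brit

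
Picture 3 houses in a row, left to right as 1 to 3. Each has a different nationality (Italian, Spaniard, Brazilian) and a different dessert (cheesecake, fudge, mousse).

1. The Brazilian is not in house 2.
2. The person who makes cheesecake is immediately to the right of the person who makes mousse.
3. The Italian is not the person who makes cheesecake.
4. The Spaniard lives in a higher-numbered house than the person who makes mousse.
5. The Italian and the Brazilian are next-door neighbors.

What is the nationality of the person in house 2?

From clue 5, the Italian must be in house 2.
House 1's nationality must be Brazilian (nothing else left).
The only nationality still possible for house 3 is Spaniard.
By clue 3, the person who makes cheesecake is in house 3.
From clue 2, the person who makes mousse must be in house 2.
House 1's dessert must be fudge (nothing else left).
So: house 1 = Brazilian/fudge, house 2 = Italian/mousse, house 3 = Spaniard/cheesecake.

Italian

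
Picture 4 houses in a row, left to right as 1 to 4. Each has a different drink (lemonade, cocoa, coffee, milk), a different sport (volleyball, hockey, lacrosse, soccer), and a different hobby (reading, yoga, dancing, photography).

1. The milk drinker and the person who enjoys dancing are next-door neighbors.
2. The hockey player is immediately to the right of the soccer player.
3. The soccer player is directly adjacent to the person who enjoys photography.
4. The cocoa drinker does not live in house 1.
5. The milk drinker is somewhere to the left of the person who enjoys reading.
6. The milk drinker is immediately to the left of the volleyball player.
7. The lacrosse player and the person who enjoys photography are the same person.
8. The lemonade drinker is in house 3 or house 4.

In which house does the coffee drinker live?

The lemonade drinker is narrowed to house 3 or 4; consider each.
Placing it in house 3 leads to a contradiction, so it's in house 4.
The cocoa drinker is narrowed to house 2 or 3; consider each.
Placing it in house 3 leads to a contradiction, so it's in house 2.
The coffee drinker is narrowed to house 1 or 3; consider each.
Placing it in house 3 leads to a contradiction, so it's in house 1.
The only drink still possible for house 3 is milk.
From clue 5, the person who enjoys reading must be in house 4.
By clue 6, the volleyball player is in house 4.
That leaves dancing as the hobby for house 2.
Clue 3: the soccer player is in house 2.
So house 1 gets lacrosse for sport.
So house 3 gets hockey for sport.
Clue 7: the person who enjoys photography is in house 1.
So house 3 gets yoga for hobby.
So: house 1 = coffee/lacrosse/photography, house 2 = cocoa/soccer/dancing, house 3 = milk/hockey/yoga, house 4 = lemonade/volleyball/reading.

1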